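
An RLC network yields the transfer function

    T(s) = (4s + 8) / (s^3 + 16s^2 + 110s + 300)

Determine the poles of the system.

The poles are the roots of the denominator s^3 + 16s^2 + 110s + 300 = 0.
Trying s = -6: the polynomial evaluates to 0, so (s + 6) is a factor.
Dividing out leaves s^2 + 10s + 50 = 0.
The quadratic formula then gives s = -5 ± 5j.

s = -5 + 5j, -5 - 5j, -6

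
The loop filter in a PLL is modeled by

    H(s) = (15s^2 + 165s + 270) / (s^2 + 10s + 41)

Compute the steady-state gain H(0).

H(0) = 270/41 ≈ 6.585

Set s = 0: H(0) = (270) / (41) = 270/41.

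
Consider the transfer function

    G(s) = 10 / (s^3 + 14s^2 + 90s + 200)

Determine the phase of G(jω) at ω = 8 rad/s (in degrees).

∠G(j8) ≈ -163.4°

At s = j8: numerator = 10, denominator = -696 + j208.
∠G = ∠num − ∠den = 0° − (163.36°) = -163.4°.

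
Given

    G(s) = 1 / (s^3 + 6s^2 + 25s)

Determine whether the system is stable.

marginally stable

The denominator s^3 + 6s^2 + 25s factors as s(s^2 + 6s + 25), giving poles at s = 0, -3 + 4j, -3 - 4j.
Since the simple pole(s) at s = 0 lie on the jω-axis with none in the right half-plane, the system is marginally stable.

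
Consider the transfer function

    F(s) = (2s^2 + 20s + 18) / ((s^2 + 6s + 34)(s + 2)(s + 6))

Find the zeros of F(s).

s = -9, -1

Set the numerator to zero: 2s^2 + 20s + 18 = 0, i.e. 2·(s^2 + 10s + 9) = 0.
Factoring: (s + 9)(s + 1) = 0.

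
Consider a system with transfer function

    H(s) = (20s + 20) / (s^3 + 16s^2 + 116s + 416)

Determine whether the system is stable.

stable

The denominator s^3 + 16s^2 + 116s + 416 factors as (s^2 + 8s + 52)(s + 8), giving poles at s = -4 + 6j, -4 - 6j, -8.
Since all poles lie strictly in the left half-plane, the system is stable.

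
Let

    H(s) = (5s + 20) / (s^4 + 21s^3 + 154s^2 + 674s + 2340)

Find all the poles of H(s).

The poles are the roots of the denominator s^4 + 21s^3 + 154s^2 + 674s + 2340 = 0.
Trying s = -9: the polynomial evaluates to 0, so (s + 9) is a factor.
Dividing out leaves s^3 + 12s^2 + 46s + 260 = 0.
This factors further as (s^2 + 2s + 26)(s + 10) = 0.

s = -1 + 5j, -1 - 5j, -9, -10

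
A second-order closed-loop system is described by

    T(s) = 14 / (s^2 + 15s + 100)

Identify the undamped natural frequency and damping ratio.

ωₙ = 10 rad/s, ζ = 0.75

Compare the denominator to the standard form s^2 + 2ζωₙs + ωₙ².
ωₙ² = 100, so ωₙ = 10 rad/s.
2ζωₙ = 15, so ζ = 15/(2·10) = 0.75.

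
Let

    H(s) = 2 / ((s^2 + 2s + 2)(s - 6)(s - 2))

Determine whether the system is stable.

The poles can be read from the denominator factors: s = -1 + j, -1 - j, 6, 2.
Since the pole(s) at s = 6, 2 lie in the right half-plane, the system is unstable.

unstable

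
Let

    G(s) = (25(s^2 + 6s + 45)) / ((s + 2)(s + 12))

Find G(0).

G(0) = 375/8 ≈ 46.88

At s = 0 each factor (s + a) contributes a and each (s^2 + bs + c) contributes c.
G(0) = 25·(45) / ((2) · (12)) = 1125/24 = 375/8.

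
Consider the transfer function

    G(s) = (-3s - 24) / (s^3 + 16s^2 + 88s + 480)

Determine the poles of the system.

s = -2 ± 6j, -12

The poles are the roots of the denominator s^3 + 16s^2 + 88s + 480 = 0.
Trying s = -12: the polynomial evaluates to 0, so (s + 12) is a factor.
Dividing out leaves s^2 + 4s + 40 = 0.
The quadratic formula then gives s = -2 ± 6j.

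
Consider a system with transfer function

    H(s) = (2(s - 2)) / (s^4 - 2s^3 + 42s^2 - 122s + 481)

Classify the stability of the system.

unstable

The denominator s^4 - 2s^3 + 42s^2 - 122s + 481 factors as (s^2 + 2s + 37)(s^2 - 4s + 13), giving poles at s = -1 ± 6j, 2 ± 3j.
Since the pole(s) at s = 2 ± 3j lie in the right half-plane, the system is unstable.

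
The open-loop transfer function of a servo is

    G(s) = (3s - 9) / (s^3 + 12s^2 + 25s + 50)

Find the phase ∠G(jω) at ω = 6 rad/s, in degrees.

∠G(j6) ≈ -73.24°

At s = j6: numerator = -9 + j18, denominator = -382 - j66.
∠G = ∠num − ∠den = 116.57° − (-170.20°) = 286.8°, which wraps to -73.24°.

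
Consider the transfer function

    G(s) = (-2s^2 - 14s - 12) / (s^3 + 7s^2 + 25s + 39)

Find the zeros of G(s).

Set the numerator to zero: -2s^2 - 14s - 12 = 0, i.e. -2·(s^2 + 7s + 6) = 0.
Factoring: (s + 6)(s + 1) = 0.

s = -6, -1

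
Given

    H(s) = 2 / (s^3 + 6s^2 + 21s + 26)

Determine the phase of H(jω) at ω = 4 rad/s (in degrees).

At s = j4: numerator = 2, denominator = -70 + j20.
∠H = ∠num − ∠den = 0° − (164.05°) = -164.1°.

∠H(j4) ≈ -164.1°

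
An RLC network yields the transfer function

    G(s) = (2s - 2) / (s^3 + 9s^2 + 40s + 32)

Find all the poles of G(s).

The poles are the roots of the denominator s^3 + 9s^2 + 40s + 32 = 0.
Trying s = -1: the polynomial evaluates to 0, so (s + 1) is a factor.
Dividing out leaves s^2 + 8s + 32 = 0.
The quadratic formula then gives s = -4 ± 4j.

s = -4 + 4j, -4 - 4j, -1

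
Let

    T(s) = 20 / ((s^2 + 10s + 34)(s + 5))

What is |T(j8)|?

|T(j8)| ≈ 0.02481

Substitute s = j8: numerator = 20, denominator = -790 + j160.
|T(j8)| = |20| / |-790 + j160| = 20 / 806.04 ≈ 0.02481.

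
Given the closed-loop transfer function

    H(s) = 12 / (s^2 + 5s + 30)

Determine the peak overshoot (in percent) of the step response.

%OS ≈ 20.0%

Comparing s^2 + 5s + 30 to s^2 + 2ζωₙs + ωₙ²: ωₙ = √30 ≈ 5.477 rad/s and ζ = 5/(2·√30) ≈ 0.4564.
%OS = 100·exp(−πζ/√(1−ζ²)) = 100·exp(−π·0.4564/√(1−0.4564²)) ≈ 20.0%.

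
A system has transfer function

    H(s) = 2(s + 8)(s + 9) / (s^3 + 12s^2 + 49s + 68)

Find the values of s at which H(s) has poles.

s = -4 + j, -4 - j, -4

The poles are the roots of the denominator s^3 + 12s^2 + 49s + 68 = 0.
Trying s = -4: the polynomial evaluates to 0, so (s + 4) is a factor.
Dividing out leaves s^2 + 8s + 17 = 0.
The quadratic formula then gives s = -4 ± 1j.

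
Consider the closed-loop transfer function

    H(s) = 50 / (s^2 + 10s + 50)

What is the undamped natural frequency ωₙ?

Compare the denominator to the standard form s^2 + 2ζωₙs + ωₙ².
ωₙ² = 50, so ωₙ = √50 ≈ 7.071 rad/s.

ωₙ ≈ 7.071 rad/s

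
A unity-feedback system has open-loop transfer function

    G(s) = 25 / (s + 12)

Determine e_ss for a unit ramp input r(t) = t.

e_ss = ∞

G(s) has no poles at the origin.
This is a Type 0 system; Kv = lim_{s→0} s·G(s) = 0, so the steady-state error for a ramp input is infinite.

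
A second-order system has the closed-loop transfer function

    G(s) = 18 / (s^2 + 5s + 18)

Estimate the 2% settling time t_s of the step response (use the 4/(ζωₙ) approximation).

t_s ≈ 1.600 s

Comparing s^2 + 5s + 18 to s^2 + 2ζωₙs + ωₙ²: ωₙ = √18 ≈ 4.243 rad/s and ζ = 5/(2·√18) ≈ 0.5893.
ζωₙ = 5/2 = 2.5, so t_s ≈ 4/(ζωₙ) = 4/2.5 = 1.600 s.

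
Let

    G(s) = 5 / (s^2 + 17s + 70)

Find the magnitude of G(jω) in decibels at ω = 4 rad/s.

|G(j4)|_dB ≈ -24.8 dB

Substitute s = j4: numerator = 5, denominator = 54 + j68.
|G(j4)| = |5| / |54 + j68| = 5 / 86.833 ≈ 0.05758.
In decibels: 20·log₁₀(0.05758) ≈ -24.8 dB.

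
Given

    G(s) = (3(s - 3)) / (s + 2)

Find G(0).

G(0) = -9/2 ≈ -4.500

At s = 0 each factor (s + a) contributes a and each (s^2 + bs + c) contributes c.
G(0) = 3·(-3) / ((2)) = -9/2 = -9/2.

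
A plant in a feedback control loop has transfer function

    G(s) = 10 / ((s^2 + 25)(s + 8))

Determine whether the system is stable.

The poles can be read from the denominator factors: s = 5j, -5j, -8.
Since the simple pole(s) at s = 5j, -5j lie on the jω-axis with none in the right half-plane, the system is marginally stable.

marginally stable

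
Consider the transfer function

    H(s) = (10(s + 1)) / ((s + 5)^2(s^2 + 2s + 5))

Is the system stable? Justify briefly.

The poles can be read from the denominator factors: s = -5, -1 + 2j, -1 - 2j, -5.
Since all poles lie strictly in the left half-plane, the system is stable.

stable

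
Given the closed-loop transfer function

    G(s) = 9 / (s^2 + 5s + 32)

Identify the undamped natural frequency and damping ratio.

ωₙ ≈ 5.657 rad/s, ζ ≈ 0.4419

Compare the denominator to the standard form s^2 + 2ζωₙs + ωₙ².
ωₙ² = 32, so ωₙ = √32 ≈ 5.657 rad/s.
2ζωₙ = 5, so ζ = 5/(2·√32) ≈ 0.4419.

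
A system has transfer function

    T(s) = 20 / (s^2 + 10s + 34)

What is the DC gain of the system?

T(0) = 10/17 ≈ 0.5882

Set s = 0: T(0) = (20) / (34) = 10/17.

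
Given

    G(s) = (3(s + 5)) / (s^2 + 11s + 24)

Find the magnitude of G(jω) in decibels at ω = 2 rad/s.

Substitute s = j2: numerator = 15 + j6, denominator = 20 + j22.
|G(j2)| = |15 + j6| / |20 + j22| = 16.155 / 29.732 ≈ 0.5434.
In decibels: 20·log₁₀(0.5434) ≈ -5.30 dB.

|G(j2)|_dB ≈ -5.30 dB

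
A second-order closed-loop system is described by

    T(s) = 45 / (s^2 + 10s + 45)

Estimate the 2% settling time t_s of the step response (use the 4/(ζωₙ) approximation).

Comparing s^2 + 10s + 45 to s^2 + 2ζωₙs + ωₙ²: ωₙ = √45 ≈ 6.708 rad/s and ζ = 10/(2·√45) ≈ 0.7454.
ζωₙ = 10/2 = 5, so t_s ≈ 4/(ζωₙ) = 4/5 = 0.8000 s.

t_s ≈ 0.8000 s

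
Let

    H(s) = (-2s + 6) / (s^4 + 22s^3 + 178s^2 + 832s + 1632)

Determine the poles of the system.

s = -3 ± 5j, -12, -4

The poles are the roots of the denominator s^4 + 22s^3 + 178s^2 + 832s + 1632 = 0.
Trying s = -12: the polynomial evaluates to 0, so (s + 12) is a factor.
Dividing out leaves s^3 + 10s^2 + 58s + 136 = 0.
This factors further as (s^2 + 6s + 34)(s + 4) = 0.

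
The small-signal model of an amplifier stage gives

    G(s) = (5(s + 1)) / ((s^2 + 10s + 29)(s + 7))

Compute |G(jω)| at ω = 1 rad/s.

|G(j1)| ≈ 0.03363

Substitute s = j1: numerator = 5 + j5, denominator = 186 + j98.
|G(j1)| = |5 + j5| / |186 + j98| = 7.0711 / 210.24 ≈ 0.03363.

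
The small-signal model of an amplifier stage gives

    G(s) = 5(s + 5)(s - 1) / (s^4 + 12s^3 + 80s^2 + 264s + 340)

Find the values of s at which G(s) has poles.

The poles are the roots of the denominator s^4 + 12s^3 + 80s^2 + 264s + 340 = 0.
No real roots exist; factor into two real quadratics: (s^2 + 6s + 10)(s^2 + 6s + 34) = 0.
Each quadratic gives a conjugate pair via the quadratic formula.

s = -3 + j, -3 - j, -3 + 5j, -3 - 5j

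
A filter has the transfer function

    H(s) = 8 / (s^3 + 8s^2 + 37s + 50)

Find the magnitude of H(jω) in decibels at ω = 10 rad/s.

|H(j10)|_dB ≈ -41.8 dB

Substitute s = j10: numerator = 8, denominator = -750 - j630.
|H(j10)| = |8| / |-750 - j630| = 8 / 979.49 ≈ 0.008168.
In decibels: 20·log₁₀(0.008168) ≈ -41.8 dB.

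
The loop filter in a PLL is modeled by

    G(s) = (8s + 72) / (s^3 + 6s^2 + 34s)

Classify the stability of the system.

The denominator s^3 + 6s^2 + 34s factors as s(s^2 + 6s + 34), giving poles at s = 0, -3 + 5j, -3 - 5j.
Since the simple pole(s) at s = 0 lie on the jω-axis with none in the right half-plane, the system is marginally stable.

marginally stable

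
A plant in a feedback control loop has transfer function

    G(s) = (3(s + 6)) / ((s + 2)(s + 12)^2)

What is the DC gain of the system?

At s = 0 each factor (s + a) contributes a and each (s^2 + bs + c) contributes c.
G(0) = 3·(6) / ((2) · (12) · (12)) = 18/288 = 1/16.

G(0) = 1/16 ≈ 0.06250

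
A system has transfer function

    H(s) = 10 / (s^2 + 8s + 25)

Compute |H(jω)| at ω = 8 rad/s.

Substitute s = j8: numerator = 10, denominator = -39 + j64.
|H(j8)| = |10| / |-39 + j64| = 10 / 74.947 ≈ 0.1334.

|H(j8)| ≈ 0.1334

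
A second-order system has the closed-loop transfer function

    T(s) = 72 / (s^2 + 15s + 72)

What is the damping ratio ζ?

ζ ≈ 0.8839

Compare the denominator to the standard form s^2 + 2ζωₙs + ωₙ².
ωₙ² = 72, so ωₙ = √72 ≈ 8.485 rad/s.
2ζωₙ = 15, so ζ = 15/(2·√72) ≈ 0.8839.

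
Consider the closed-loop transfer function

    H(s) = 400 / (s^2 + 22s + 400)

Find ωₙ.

ωₙ = 20 rad/s

Compare the denominator to the standard form s^2 + 2ζωₙs + ωₙ².
ωₙ² = 400, so ωₙ = 20 rad/s.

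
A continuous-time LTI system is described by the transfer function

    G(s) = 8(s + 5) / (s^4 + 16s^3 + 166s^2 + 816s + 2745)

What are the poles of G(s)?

s = -3 + 6j, -3 - 6j, -5 + 6j, -5 - 6j

The poles are the roots of the denominator s^4 + 16s^3 + 166s^2 + 816s + 2745 = 0.
No real roots exist; factor into two real quadratics: (s^2 + 6s + 45)(s^2 + 10s + 61) = 0.
Each quadratic gives a conjugate pair via the quadratic formula.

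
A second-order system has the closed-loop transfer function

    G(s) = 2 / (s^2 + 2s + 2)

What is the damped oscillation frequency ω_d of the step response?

ω_d = 1 rad/s

Comparing s^2 + 2s + 2 to s^2 + 2ζωₙs + ωₙ²: ωₙ = √2 ≈ 1.414 rad/s and ζ = 2/(2·√2) ≈ 0.7071.
ζωₙ = 2/2 = 1, so ω_d = ωₙ√(1−ζ²) = √(ωₙ² − (ζωₙ)²) = √(2 − 1²) = √1 = 1 rad/s.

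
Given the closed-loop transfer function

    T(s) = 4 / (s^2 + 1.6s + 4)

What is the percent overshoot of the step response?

%OS ≈ 25.4%

Comparing s^2 + 1.6s + 4 to s^2 + 2ζωₙs + ωₙ²: ωₙ = 2 rad/s and ζ = 1.6/(2·2) = 0.4.
%OS = 100·exp(−πζ/√(1−ζ²)) = 100·exp(−π·0.4/√(1−0.4²)) ≈ 25.4%.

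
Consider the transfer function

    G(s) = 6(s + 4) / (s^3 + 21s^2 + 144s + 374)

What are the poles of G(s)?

The poles are the roots of the denominator s^3 + 21s^2 + 144s + 374 = 0.
Trying s = -11: the polynomial evaluates to 0, so (s + 11) is a factor.
Dividing out leaves s^2 + 10s + 34 = 0.
The quadratic formula then gives s = -5 ± 3j.

s = -5 + 3j, -5 - 3j, -11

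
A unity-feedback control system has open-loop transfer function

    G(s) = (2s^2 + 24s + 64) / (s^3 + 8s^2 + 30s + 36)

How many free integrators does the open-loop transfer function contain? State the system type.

Type 0

The denominator has no factor of s at the origin — no free integrator — so this is a Type 0 system.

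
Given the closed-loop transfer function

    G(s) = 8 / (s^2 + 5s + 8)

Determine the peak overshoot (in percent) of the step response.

Comparing s^2 + 5s + 8 to s^2 + 2ζωₙs + ωₙ²: ωₙ = √8 ≈ 2.828 rad/s and ζ = 5/(2·√8) ≈ 0.8839.
%OS = 100·exp(−πζ/√(1−ζ²)) = 100·exp(−π·0.8839/√(1−0.8839²)) ≈ 0.264%.

%OS ≈ 0.264%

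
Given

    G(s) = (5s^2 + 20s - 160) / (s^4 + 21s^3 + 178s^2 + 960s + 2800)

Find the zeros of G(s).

s = 4, -8

Set the numerator to zero: 5s^2 + 20s - 160 = 0, i.e. 5·(s^2 + 4s - 32) = 0.
Factoring: (s - 4)(s + 8) = 0.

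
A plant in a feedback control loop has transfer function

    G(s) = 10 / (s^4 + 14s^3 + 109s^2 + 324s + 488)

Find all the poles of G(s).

The poles are the roots of the denominator s^4 + 14s^3 + 109s^2 + 324s + 488 = 0.
No real roots exist; factor into two real quadratics: (s^2 + 4s + 8)(s^2 + 10s + 61) = 0.
Each quadratic gives a conjugate pair via the quadratic formula.

s = -2 + 2j, -2 - 2j, -5 + 6j, -5 - 6j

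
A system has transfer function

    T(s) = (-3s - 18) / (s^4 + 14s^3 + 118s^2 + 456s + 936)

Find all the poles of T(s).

The poles are the roots of the denominator s^4 + 14s^3 + 118s^2 + 456s + 936 = 0.
No real roots exist; factor into two real quadratics: (s^2 + 6s + 18)(s^2 + 8s + 52) = 0.
Each quadratic gives a conjugate pair via the quadratic formula.

s = -3 ± 3j, -4 ± 6j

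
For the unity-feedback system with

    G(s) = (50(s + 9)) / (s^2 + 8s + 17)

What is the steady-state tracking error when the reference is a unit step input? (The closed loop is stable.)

e_ss = 0.03640

G(s) has no poles at the origin.
This is a Type 0 system. Kp = lim_{s→0} G(s) = 450/17.
e_ss = 1/(1 + Kp) = 1/(1 + 450/17) = 17/467 ≈ 0.03640.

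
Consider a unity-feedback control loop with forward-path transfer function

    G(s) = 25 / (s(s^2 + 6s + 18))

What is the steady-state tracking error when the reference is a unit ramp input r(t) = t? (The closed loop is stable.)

e_ss = 0.7200

G(s) has one pole at the origin.
This is a Type 1 system. Kv = lim_{s→0} s·G(s) = 25/18.
e_ss = 1/Kv = 1/(25/18) = 18/25 ≈ 0.7200.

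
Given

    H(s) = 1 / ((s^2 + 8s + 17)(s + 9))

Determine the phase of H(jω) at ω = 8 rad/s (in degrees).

At s = j8: numerator = 1, denominator = -935 + j200.
∠H = ∠num − ∠den = 0° − (167.93°) = -167.9°.

∠H(j8) ≈ -167.9°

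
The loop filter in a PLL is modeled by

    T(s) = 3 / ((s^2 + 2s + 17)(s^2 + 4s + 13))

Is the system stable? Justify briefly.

stable

The poles can be read from the denominator factors: s = -1 + 4j, -1 - 4j, -2 + 3j, -2 - 3j.
Since all poles lie strictly in the left half-plane, the system is stable.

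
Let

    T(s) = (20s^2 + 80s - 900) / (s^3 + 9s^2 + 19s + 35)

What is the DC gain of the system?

T(0) = -180/7 ≈ -25.71

Set s = 0: T(0) = (-900) / (35) = -180/7.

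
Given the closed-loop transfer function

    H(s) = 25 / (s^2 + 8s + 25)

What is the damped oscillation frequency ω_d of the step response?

ω_d = 3 rad/s

Comparing s^2 + 8s + 25 to s^2 + 2ζωₙs + ωₙ²: ωₙ = 5 rad/s and ζ = 8/(2·5) = 0.8.
ζωₙ = 8/2 = 4, so ω_d = ωₙ√(1−ζ²) = √(ωₙ² − (ζωₙ)²) = √(25 − 4²) = √9 = 3 rad/s.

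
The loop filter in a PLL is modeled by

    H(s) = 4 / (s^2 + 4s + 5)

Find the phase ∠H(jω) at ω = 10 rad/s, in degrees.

∠H(j10) ≈ -157.2°

At s = j10: numerator = 4, denominator = -95 + j40.
∠H = ∠num − ∠den = 0° − (157.17°) = -157.2°.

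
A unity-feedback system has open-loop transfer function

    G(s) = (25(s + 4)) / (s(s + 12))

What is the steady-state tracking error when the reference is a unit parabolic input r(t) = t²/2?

e_ss = ∞

G(s) has one pole at the origin.
This is a Type 1 system; Ka = lim_{s→0} s^2·G(s) = 0, so the steady-state error for a parabola input is infinite.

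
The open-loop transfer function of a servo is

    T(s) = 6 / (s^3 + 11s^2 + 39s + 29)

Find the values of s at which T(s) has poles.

The poles are the roots of the denominator s^3 + 11s^2 + 39s + 29 = 0.
Trying s = -1: the polynomial evaluates to 0, so (s + 1) is a factor.
Dividing out leaves s^2 + 10s + 29 = 0.
The quadratic formula then gives s = -5 ± 2j.

s = -5 ± 2j, -1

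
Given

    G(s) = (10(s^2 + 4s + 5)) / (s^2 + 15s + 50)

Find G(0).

G(0) = 1

Set s = 0: G(0) = (50) / (50) = 1.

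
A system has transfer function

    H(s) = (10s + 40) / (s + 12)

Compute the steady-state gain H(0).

H(0) = 10/3 ≈ 3.333

Set s = 0: H(0) = (40) / (12) = 10/3.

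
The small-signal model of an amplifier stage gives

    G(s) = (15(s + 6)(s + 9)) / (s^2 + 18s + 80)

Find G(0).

G(0) = 81/8 ≈ 10.12

Set s = 0: G(0) = (810) / (80) = 81/8.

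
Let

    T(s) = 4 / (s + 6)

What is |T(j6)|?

Substitute s = j6: numerator = 4, denominator = 6 + j6.
|T(j6)| = |4| / |6 + j6| = 4 / 8.4853 ≈ 0.4714.

|T(j6)| ≈ 0.4714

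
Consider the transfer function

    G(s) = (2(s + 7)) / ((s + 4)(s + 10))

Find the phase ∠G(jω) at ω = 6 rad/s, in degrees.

At s = j6: numerator = 14 + j12, denominator = 4 + j84.
∠G = ∠num − ∠den = 40.601° − (87.274°) = -46.67°.

∠G(j6) ≈ -46.67°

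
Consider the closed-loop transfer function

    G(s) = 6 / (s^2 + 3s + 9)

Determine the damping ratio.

ζ = 0.5

Compare the denominator to the standard form s^2 + 2ζωₙs + ωₙ².
ωₙ² = 9, so ωₙ = 3 rad/s.
2ζωₙ = 3, so ζ = 3/(2·3) = 0.5.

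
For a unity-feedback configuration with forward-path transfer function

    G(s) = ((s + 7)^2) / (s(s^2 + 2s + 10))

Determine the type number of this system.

The denominator has 1 factor of s at the origin (free integrator), so this is a Type 1 system.

Type 1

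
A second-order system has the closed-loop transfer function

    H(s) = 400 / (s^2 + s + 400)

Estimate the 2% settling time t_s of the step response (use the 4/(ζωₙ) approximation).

Comparing s^2 + s + 400 to s^2 + 2ζωₙs + ωₙ²: ωₙ = 20 rad/s and ζ = 1/(2·20) = 0.025.
ζωₙ = 1/2 = 0.5, so t_s ≈ 4/(ζωₙ) = 4/0.5 = 8 s.

t_s ≈ 8 s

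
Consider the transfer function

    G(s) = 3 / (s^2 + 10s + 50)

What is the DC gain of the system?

G(0) = 3/50 ≈ 0.06000

Set s = 0: G(0) = (3) / (50) = 3/50.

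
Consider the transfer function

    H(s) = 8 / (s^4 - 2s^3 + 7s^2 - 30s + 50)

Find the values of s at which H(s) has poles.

The poles are the roots of the denominator s^4 - 2s^3 + 7s^2 - 30s + 50 = 0.
No real roots exist; factor into two real quadratics: (s^2 - 4s + 5)(s^2 + 2s + 10) = 0.
Each quadratic gives a conjugate pair via the quadratic formula.

s = 2 + j, 2 - j, -1 + 3j, -1 - 3j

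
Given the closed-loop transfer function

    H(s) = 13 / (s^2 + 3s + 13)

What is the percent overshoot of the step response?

%OS ≈ 23.8%

Comparing s^2 + 3s + 13 to s^2 + 2ζωₙs + ωₙ²: ωₙ = √13 ≈ 3.606 rad/s and ζ = 3/(2·√13) ≈ 0.4160.
%OS = 100·exp(−πζ/√(1−ζ²)) = 100·exp(−π·0.4160/√(1−0.4160²)) ≈ 23.8%.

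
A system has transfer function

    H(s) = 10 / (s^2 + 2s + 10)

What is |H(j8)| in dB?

Substitute s = j8: numerator = 10, denominator = -54 + j16.
|H(j8)| = |10| / |-54 + j16| = 10 / 56.321 ≈ 0.1776.
In decibels: 20·log₁₀(0.1776) ≈ -15.0 dB.

|H(j8)|_dB ≈ -15.0 dB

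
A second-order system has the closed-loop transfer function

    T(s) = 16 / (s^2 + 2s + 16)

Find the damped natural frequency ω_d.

Comparing s^2 + 2s + 16 to s^2 + 2ζωₙs + ωₙ²: ωₙ = 4 rad/s and ζ = 2/(2·4) = 0.25.
ζωₙ = 2/2 = 1, so ω_d = ωₙ√(1−ζ²) = √(ωₙ² − (ζωₙ)²) = √(16 − 1²) = √15 ≈ 3.873 rad/s.

ω_d ≈ 3.873 rad/s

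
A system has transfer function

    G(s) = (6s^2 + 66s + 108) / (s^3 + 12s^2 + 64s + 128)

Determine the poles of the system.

s = -4 ± 4j, -4

The poles are the roots of the denominator s^3 + 12s^2 + 64s + 128 = 0.
Trying s = -4: the polynomial evaluates to 0, so (s + 4) is a factor.
Dividing out leaves s^2 + 8s + 32 = 0.
The quadratic formula then gives s = -4 ± 4j.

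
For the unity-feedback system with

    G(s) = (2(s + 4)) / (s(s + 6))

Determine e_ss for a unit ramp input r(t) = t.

G(s) has one pole at the origin.
This is a Type 1 system. Kv = lim_{s→0} s·G(s) = 8/6 = 4/3.
e_ss = 1/Kv = 1/(4/3) = 3/4 ≈ 0.7500.

e_ss = 0.7500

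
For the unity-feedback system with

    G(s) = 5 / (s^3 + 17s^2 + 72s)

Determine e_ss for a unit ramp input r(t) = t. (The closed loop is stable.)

G(s) has one pole at the origin.
This is a Type 1 system. Kv = lim_{s→0} s·G(s) = 5/72.
e_ss = 1/Kv = 1/(5/72) = 72/5 ≈ 14.40.

e_ss = 14.40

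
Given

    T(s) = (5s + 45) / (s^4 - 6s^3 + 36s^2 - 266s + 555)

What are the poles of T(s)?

The poles are the roots of the denominator s^4 - 6s^3 + 36s^2 - 266s + 555 = 0.
Trying s = 3: the polynomial evaluates to 0, so (s - 3) is a factor.
Dividing out leaves s^3 - 3s^2 + 27s - 185 = 0.
This factors further as (s^2 + 2s + 37)(s - 5) = 0.

s = -1 + 6j, -1 - 6j, 3, 5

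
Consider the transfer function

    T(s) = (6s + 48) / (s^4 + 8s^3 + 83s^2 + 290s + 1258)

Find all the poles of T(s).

The poles are the roots of the denominator s^4 + 8s^3 + 83s^2 + 290s + 1258 = 0.
No real roots exist; factor into two real quadratics: (s^2 + 6s + 34)(s^2 + 2s + 37) = 0.
Each quadratic gives a conjugate pair via the quadratic formula.

s = -3 ± 5j, -1 ± 6j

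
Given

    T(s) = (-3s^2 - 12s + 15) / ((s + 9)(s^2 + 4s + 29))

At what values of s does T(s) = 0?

s = 1, -5

Set the numerator to zero: -3s^2 - 12s + 15 = 0, i.e. -3·(s^2 + 4s - 5) = 0.
Factoring: (s - 1)(s + 5) = 0.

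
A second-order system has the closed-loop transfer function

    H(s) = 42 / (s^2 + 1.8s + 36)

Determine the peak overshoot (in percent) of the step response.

Comparing s^2 + 1.8s + 36 to s^2 + 2ζωₙs + ωₙ²: ωₙ = 6 rad/s and ζ = 1.8/(2·6) = 0.15.
%OS = 100·exp(−πζ/√(1−ζ²)) = 100·exp(−π·0.15/√(1−0.15²)) ≈ 62.1%.

%OS ≈ 62.1%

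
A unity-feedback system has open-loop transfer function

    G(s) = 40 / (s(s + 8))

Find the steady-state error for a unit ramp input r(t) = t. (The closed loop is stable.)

G(s) has one pole at the origin.
This is a Type 1 system. Kv = lim_{s→0} s·G(s) = 40/8 = 5.
e_ss = 1/Kv = 1/(5) = 1/5 ≈ 0.2000.

e_ss = 0.2000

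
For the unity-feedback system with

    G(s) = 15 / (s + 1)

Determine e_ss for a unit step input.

e_ss = 0.06250

G(s) has no poles at the origin.
This is a Type 0 system. Kp = lim_{s→0} G(s) = 15/1.
e_ss = 1/(1 + Kp) = 1/(1 + 15) = 1/16 ≈ 0.06250.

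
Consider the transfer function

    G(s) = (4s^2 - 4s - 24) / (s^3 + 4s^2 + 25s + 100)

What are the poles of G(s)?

s = ±5j, -4

The poles are the roots of the denominator s^3 + 4s^2 + 25s + 100 = 0.
Trying s = -4: the polynomial evaluates to 0, so (s + 4) is a factor.
Dividing out leaves s^2 + 25 = 0.
The quadratic formula then gives s = 0 ± 5j.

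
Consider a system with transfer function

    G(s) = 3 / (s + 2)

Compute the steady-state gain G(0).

Set s = 0: G(0) = (3) / (2) = 3/2.

G(0) = 3/2 ≈ 1.500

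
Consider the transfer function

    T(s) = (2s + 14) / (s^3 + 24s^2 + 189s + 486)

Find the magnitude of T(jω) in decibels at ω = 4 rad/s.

Substitute s = j4: numerator = 14 + j8, denominator = 102 + j692.
|T(j4)| = |14 + j8| / |102 + j692| = 16.125 / 699.48 ≈ 0.02305.
In decibels: 20·log₁₀(0.02305) ≈ -32.7 dB.

|T(j4)|_dB ≈ -32.7 dB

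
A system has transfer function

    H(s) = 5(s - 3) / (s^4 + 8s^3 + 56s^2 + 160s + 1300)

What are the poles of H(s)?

The poles are the roots of the denominator s^4 + 8s^3 + 56s^2 + 160s + 1300 = 0.
No real roots exist; factor into two real quadratics: (s^2 - 2s + 26)(s^2 + 10s + 50) = 0.
Each quadratic gives a conjugate pair via the quadratic formula.

s = 1 ± 5j, -5 ± 5j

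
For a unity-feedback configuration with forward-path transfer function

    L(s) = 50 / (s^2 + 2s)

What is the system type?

Type 1

The denominator has 1 factor of s at the origin (free integrator), so this is a Type 1 system.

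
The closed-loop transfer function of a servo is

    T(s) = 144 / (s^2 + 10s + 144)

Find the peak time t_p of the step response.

Comparing s^2 + 10s + 144 to s^2 + 2ζωₙs + ωₙ²: ωₙ = 12 rad/s and ζ = 10/(2·12) ≈ 0.4167.
ζωₙ = 10/2 = 5, so ω_d = ωₙ√(1−ζ²) = √(ωₙ² − (ζωₙ)²) = √(144 − 5²) = √119 ≈ 10.91 rad/s.
t_p = π/ω_d = π/10.91 ≈ 0.2880 s.

t_p ≈ 0.2880 s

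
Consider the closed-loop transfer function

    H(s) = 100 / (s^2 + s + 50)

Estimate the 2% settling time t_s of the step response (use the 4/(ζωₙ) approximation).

Comparing s^2 + s + 50 to s^2 + 2ζωₙs + ωₙ²: ωₙ = √50 ≈ 7.071 rad/s and ζ = 1/(2·√50) ≈ 0.07071.
ζωₙ = 1/2 = 0.5, so t_s ≈ 4/(ζωₙ) = 4/0.5 = 8 s.

t_s ≈ 8 s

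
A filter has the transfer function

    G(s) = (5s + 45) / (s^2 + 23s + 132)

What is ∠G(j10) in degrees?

∠G(j10) ≈ -34.07°

At s = j10: numerator = 45 + j50, denominator = 32 + j230.
∠G = ∠num − ∠den = 48.013° − (82.079°) = -34.07°.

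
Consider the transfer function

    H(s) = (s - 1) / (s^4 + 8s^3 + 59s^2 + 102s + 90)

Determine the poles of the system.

The poles are the roots of the denominator s^4 + 8s^3 + 59s^2 + 102s + 90 = 0.
No real roots exist; factor into two real quadratics: (s^2 + 2s + 2)(s^2 + 6s + 45) = 0.
Each quadratic gives a conjugate pair via the quadratic formula.

s = -1 ± j, -3 ± 6j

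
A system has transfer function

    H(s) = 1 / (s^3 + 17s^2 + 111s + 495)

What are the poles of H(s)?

s = -11, -3 ± 6j

The poles are the roots of the denominator s^3 + 17s^2 + 111s + 495 = 0.
Trying s = -11: the polynomial evaluates to 0, so (s + 11) is a factor.
Dividing out leaves s^2 + 6s + 45 = 0.
The quadratic formula then gives s = -3 ± 6j.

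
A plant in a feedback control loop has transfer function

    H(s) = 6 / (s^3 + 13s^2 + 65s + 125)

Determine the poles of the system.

s = -5, -4 ± 3j

The poles are the roots of the denominator s^3 + 13s^2 + 65s + 125 = 0.
Trying s = -5: the polynomial evaluates to 0, so (s + 5) is a factor.
Dividing out leaves s^2 + 8s + 25 = 0.
The quadratic formula then gives s = -4 ± 3j.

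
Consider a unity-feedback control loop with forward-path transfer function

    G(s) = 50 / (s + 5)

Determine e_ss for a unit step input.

e_ss = 0.09091

G(s) has no poles at the origin.
This is a Type 0 system. Kp = lim_{s→0} G(s) = 50/5 = 10.
e_ss = 1/(1 + Kp) = 1/(1 + 10) = 1/11 ≈ 0.09091.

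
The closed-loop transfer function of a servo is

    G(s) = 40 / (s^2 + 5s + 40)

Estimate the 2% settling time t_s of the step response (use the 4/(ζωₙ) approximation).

Comparing s^2 + 5s + 40 to s^2 + 2ζωₙs + ωₙ²: ωₙ = √40 ≈ 6.325 rad/s and ζ = 5/(2·√40) ≈ 0.3953.
ζωₙ = 5/2 = 2.5, so t_s ≈ 4/(ζωₙ) = 4/2.5 = 1.600 s.

t_s ≈ 1.600 s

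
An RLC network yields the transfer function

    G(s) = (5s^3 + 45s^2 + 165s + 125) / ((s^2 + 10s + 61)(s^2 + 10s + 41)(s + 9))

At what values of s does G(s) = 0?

s = -4 ± 3j, -1

Set the numerator to zero: 5s^3 + 45s^2 + 165s + 125 = 0, i.e. 5·(s^3 + 9s^2 + 33s + 25) = 0.
Factoring: (s^2 + 8s + 25)(s + 1) = 0.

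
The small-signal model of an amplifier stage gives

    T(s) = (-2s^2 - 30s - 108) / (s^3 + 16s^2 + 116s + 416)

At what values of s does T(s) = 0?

s = -6, -9

Set the numerator to zero: -2s^2 - 30s - 108 = 0, i.e. -2·(s^2 + 15s + 54) = 0.
Factoring: (s + 6)(s + 9) = 0.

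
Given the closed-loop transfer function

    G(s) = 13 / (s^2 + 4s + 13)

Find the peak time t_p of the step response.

t_p ≈ 1.047 s

Comparing s^2 + 4s + 13 to s^2 + 2ζωₙs + ωₙ²: ωₙ = √13 ≈ 3.606 rad/s and ζ = 4/(2·√13) ≈ 0.5547.
ζωₙ = 4/2 = 2, so ω_d = ωₙ√(1−ζ²) = √(ωₙ² − (ζωₙ)²) = √(13 − 2²) = √9 = 3 rad/s.
t_p = π/ω_d = π/3 ≈ 1.047 s.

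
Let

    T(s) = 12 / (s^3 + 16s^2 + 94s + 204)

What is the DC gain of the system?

T(0) = 1/17 ≈ 0.05882

Set s = 0: T(0) = (12) / (204) = 1/17.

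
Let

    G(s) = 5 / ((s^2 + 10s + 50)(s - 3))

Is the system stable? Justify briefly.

unstable

The poles can be read from the denominator factors: s = -5 ± 5j, 3.
Since the pole(s) at s = 3 lie in the right half-plane, the system is unstable.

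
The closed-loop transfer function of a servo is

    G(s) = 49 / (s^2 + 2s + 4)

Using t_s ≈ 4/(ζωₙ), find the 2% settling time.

Comparing s^2 + 2s + 4 to s^2 + 2ζωₙs + ωₙ²: ωₙ = 2 rad/s and ζ = 2/(2·2) = 0.5.
ζωₙ = 2/2 = 1, so t_s ≈ 4/(ζωₙ) = 4/1 = 4 s.

t_s ≈ 4 s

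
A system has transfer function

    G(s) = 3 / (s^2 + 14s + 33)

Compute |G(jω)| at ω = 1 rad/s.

Substitute s = j1: numerator = 3, denominator = 32 + j14.
|G(j1)| = |3| / |32 + j14| = 3 / 34.928 ≈ 0.08589.

|G(j1)| ≈ 0.08589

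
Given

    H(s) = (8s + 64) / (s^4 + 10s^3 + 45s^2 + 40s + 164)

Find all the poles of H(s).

The poles are the roots of the denominator s^4 + 10s^3 + 45s^2 + 40s + 164 = 0.
No real roots exist; factor into two real quadratics: (s^2 + 4)(s^2 + 10s + 41) = 0.
Each quadratic gives a conjugate pair via the quadratic formula.

s = ±2j, -5 ± 4j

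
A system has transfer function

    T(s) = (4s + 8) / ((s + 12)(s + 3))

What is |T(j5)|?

Substitute s = j5: numerator = 8 + j20, denominator = 11 + j75.
|T(j5)| = |8 + j20| / |11 + j75| = 21.541 / 75.802 ≈ 0.2842.

|T(j5)| ≈ 0.2842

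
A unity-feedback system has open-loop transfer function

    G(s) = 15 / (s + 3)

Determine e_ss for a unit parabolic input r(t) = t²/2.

G(s) has no poles at the origin.
This is a Type 0 system; Ka = lim_{s→0} s^2·G(s) = 0, so the steady-state error for a parabola input is infinite.

e_ss = ∞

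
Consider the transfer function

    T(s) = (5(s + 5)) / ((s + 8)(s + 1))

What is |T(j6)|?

Substitute s = j6: numerator = 25 + j30, denominator = -28 + j54.
|T(j6)| = |25 + j30| / |-28 + j54| = 39.051 / 60.828 ≈ 0.6420.

|T(j6)| ≈ 0.6420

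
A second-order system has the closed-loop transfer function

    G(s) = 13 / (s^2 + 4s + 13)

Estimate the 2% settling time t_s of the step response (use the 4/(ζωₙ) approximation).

Comparing s^2 + 4s + 13 to s^2 + 2ζωₙs + ωₙ²: ωₙ = √13 ≈ 3.606 rad/s and ζ = 4/(2·√13) ≈ 0.5547.
ζωₙ = 4/2 = 2, so t_s ≈ 4/(ζωₙ) = 4/2 = 2 s.

t_s ≈ 2 s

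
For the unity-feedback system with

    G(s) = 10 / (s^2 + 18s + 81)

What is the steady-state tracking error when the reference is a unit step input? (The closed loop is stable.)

G(s) has no poles at the origin.
This is a Type 0 system. Kp = lim_{s→0} G(s) = 10/81.
e_ss = 1/(1 + Kp) = 1/(1 + 10/81) = 81/91 ≈ 0.8901.

e_ss = 0.8901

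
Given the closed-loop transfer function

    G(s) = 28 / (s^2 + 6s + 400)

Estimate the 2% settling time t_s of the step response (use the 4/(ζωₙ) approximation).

t_s ≈ 1.333 s

Comparing s^2 + 6s + 400 to s^2 + 2ζωₙs + ωₙ²: ωₙ = 20 rad/s and ζ = 6/(2·20) = 0.15.
ζωₙ = 6/2 = 3, so t_s ≈ 4/(ζωₙ) = 4/3 ≈ 1.333 s.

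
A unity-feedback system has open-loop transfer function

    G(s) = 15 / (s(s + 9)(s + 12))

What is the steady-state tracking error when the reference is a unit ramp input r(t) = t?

e_ss = 7.200

G(s) has one pole at the origin.
This is a Type 1 system. Kv = lim_{s→0} s·G(s) = 15/108 = 5/36.
e_ss = 1/Kv = 1/(5/36) = 36/5 ≈ 7.200.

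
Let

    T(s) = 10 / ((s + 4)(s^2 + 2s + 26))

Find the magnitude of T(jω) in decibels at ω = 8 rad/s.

|T(j8)|_dB ≈ -31.3 dB

Substitute s = j8: numerator = 10, denominator = -280 - j240.
|T(j8)| = |10| / |-280 - j240| = 10 / 368.78 ≈ 0.02712.
In decibels: 20·log₁₀(0.02712) ≈ -31.3 dB.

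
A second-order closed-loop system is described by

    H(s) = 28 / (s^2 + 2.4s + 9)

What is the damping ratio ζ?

ζ = 0.4

Compare the denominator to the standard form s^2 + 2ζωₙs + ωₙ².
ωₙ² = 9, so ωₙ = 3 rad/s.
2ζωₙ = 2.4, so ζ = 2.4/(2·3) = 0.4.
With ζ = 0.4 the response is underdamped.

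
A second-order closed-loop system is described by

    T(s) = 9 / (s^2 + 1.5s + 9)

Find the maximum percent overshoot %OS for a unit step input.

Comparing s^2 + 1.5s + 9 to s^2 + 2ζωₙs + ωₙ²: ωₙ = 3 rad/s and ζ = 1.5/(2·3) = 0.25.
%OS = 100·exp(−πζ/√(1−ζ²)) = 100·exp(−π·0.25/√(1−0.25²)) ≈ 44.4%.

%OS ≈ 44.4%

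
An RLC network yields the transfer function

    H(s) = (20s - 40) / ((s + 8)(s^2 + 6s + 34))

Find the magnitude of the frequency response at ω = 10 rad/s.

|H(j10)| ≈ 0.1786

Substitute s = j10: numerator = -40 + j200, denominator = -1128 - j180.
|H(j10)| = |-40 + j200| / |-1128 - j180| = 203.96 / 1142.3 ≈ 0.1786.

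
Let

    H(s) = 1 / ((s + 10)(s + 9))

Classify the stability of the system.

stable

The poles can be read from the denominator factors: s = -10, -9.
Since all poles lie strictly in the left half-plane, the system is stable.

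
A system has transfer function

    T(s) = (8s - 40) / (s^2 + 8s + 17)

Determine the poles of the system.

The poles are the roots of the denominator s^2 + 8s + 17 = 0.
Using the quadratic formula: s = (-8 ± √(-4))/2 = -4 ± 1j.

s = -4 + j, -4 - j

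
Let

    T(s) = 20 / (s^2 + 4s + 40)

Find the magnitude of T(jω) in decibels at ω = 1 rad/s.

Substitute s = j1: numerator = 20, denominator = 39 + j4.
|T(j1)| = |20| / |39 + j4| = 20 / 39.205 ≈ 0.5101.
In decibels: 20·log₁₀(0.5101) ≈ -5.85 dB.

|T(j1)|_dB ≈ -5.85 dB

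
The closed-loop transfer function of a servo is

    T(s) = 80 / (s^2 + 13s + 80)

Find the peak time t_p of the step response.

t_p ≈ 0.5113 s

Comparing s^2 + 13s + 80 to s^2 + 2ζωₙs + ωₙ²: ωₙ = √80 ≈ 8.944 rad/s and ζ = 13/(2·√80) ≈ 0.7267.
ζωₙ = 13/2 = 6.5, so ω_d = ωₙ√(1−ζ²) = √(ωₙ² − (ζωₙ)²) = √(80 − 6.5²) = √37.75 ≈ 6.144 rad/s.
t_p = π/ω_d = π/6.144 ≈ 0.5113 s.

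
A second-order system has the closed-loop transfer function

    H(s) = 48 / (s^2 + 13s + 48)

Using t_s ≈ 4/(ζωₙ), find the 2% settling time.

t_s ≈ 0.6154 s

Comparing s^2 + 13s + 48 to s^2 + 2ζωₙs + ωₙ²: ωₙ = √48 ≈ 6.928 rad/s and ζ = 13/(2·√48) ≈ 0.9382.
ζωₙ = 13/2 = 6.5, so t_s ≈ 4/(ζωₙ) = 4/6.5 ≈ 0.6154 s.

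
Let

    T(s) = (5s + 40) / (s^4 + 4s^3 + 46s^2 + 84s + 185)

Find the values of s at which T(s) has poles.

The poles are the roots of the denominator s^4 + 4s^3 + 46s^2 + 84s + 185 = 0.
No real roots exist; factor into two real quadratics: (s^2 + 2s + 37)(s^2 + 2s + 5) = 0.
Each quadratic gives a conjugate pair via the quadratic formula.

s = -1 + 6j, -1 - 6j, -1 + 2j, -1 - 2j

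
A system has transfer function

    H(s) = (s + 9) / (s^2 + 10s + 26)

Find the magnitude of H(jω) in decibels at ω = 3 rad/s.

|H(j3)|_dB ≈ -11.2 dB

Substitute s = j3: numerator = 9 + j3, denominator = 17 + j30.
|H(j3)| = |9 + j3| / |17 + j30| = 9.4868 / 34.482 ≈ 0.2751.
In decibels: 20·log₁₀(0.2751) ≈ -11.2 dB.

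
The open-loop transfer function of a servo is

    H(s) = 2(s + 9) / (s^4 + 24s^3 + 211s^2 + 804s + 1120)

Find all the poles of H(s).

s = -4, -5, -8, -7

The poles are the roots of the denominator s^4 + 24s^3 + 211s^2 + 804s + 1120 = 0.
Trying s = -4: the polynomial evaluates to 0, so (s + 4) is a factor.
Dividing out leaves s^3 + 20s^2 + 131s + 280 = 0.
This factors further as (s + 5)(s + 8)(s + 7) = 0.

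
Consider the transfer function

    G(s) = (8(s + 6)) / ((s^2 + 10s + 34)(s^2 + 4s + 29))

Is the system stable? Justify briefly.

stable

The poles can be read from the denominator factors: s = -5 + 3j, -5 - 3j, -2 + 5j, -2 - 5j.
Since all poles lie strictly in the left half-plane, the system is stable.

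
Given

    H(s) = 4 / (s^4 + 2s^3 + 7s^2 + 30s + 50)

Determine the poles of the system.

The poles are the roots of the denominator s^4 + 2s^3 + 7s^2 + 30s + 50 = 0.
No real roots exist; factor into two real quadratics: (s^2 - 2s + 10)(s^2 + 4s + 5) = 0.
Each quadratic gives a conjugate pair via the quadratic formula.

s = 1 + 3j, 1 - 3j, -2 + j, -2 - j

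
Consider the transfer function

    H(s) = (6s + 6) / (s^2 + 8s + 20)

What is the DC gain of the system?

Set s = 0: H(0) = (6) / (20) = 3/10.

H(0) = 3/10 ≈ 0.3000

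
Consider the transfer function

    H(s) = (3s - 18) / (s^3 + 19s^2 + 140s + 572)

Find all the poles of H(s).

The poles are the roots of the denominator s^3 + 19s^2 + 140s + 572 = 0.
Trying s = -11: the polynomial evaluates to 0, so (s + 11) is a factor.
Dividing out leaves s^2 + 8s + 52 = 0.
The quadratic formula then gives s = -4 ± 6j.

s = -4 + 6j, -4 - 6j, -11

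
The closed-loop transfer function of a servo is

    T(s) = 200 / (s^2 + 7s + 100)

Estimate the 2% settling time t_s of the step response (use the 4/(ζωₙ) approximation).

t_s ≈ 1.143 s

Comparing s^2 + 7s + 100 to s^2 + 2ζωₙs + ωₙ²: ωₙ = 10 rad/s and ζ = 7/(2·10) = 0.35.
ζωₙ = 7/2 = 3.5, so t_s ≈ 4/(ζωₙ) = 4/3.5 ≈ 1.143 s.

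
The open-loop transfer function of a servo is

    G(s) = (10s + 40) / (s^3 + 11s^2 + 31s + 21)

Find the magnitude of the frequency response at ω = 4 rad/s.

Substitute s = j4: numerator = 40 + j40, denominator = -155 + j60.
|G(j4)| = |40 + j40| / |-155 + j60| = 56.569 / 166.21 ≈ 0.3403.

|G(j4)| ≈ 0.3403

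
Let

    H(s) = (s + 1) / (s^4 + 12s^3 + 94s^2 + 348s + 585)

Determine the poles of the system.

The poles are the roots of the denominator s^4 + 12s^3 + 94s^2 + 348s + 585 = 0.
No real roots exist; factor into two real quadratics: (s^2 + 6s + 13)(s^2 + 6s + 45) = 0.
Each quadratic gives a conjugate pair via the quadratic formula.

s = -3 ± 2j, -3 ± 6j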